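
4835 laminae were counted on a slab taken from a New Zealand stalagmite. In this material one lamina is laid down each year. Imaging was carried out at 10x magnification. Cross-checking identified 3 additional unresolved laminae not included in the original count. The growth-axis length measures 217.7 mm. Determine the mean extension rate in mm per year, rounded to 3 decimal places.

0.045 mm per year

Adjusted count: 4835 + 3 = 4838 laminae.
Extension rate ≈ 217.7 / 4838 = 0.045 mm per year.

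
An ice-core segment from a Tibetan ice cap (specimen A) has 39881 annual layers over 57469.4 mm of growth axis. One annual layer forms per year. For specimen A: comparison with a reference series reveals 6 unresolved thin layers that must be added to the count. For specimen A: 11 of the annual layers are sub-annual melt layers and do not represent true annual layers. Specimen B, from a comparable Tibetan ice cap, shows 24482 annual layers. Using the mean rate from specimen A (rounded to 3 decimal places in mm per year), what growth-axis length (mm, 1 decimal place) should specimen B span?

Specimen A: adjusted count: 39881 − 11 + 6 = 39876 annual layers.
A: Mean rate = 57469.4 mm / 39876 years ≈ 1.441 mm per year.
B's length ≈ 1.441 × 24482 = 35278.6 mm.

35278.6 mm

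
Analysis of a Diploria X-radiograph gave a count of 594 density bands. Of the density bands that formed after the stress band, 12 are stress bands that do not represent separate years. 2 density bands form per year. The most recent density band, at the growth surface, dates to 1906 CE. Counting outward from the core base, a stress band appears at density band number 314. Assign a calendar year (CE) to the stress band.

Between density band 314 and the growth surface there are 594 − 314 = 280 density bands.
Excluding 12 false density bands: 280 − 12 = 268.
268 density bands at 2 per year is 268 / 2 = 134 years.
1906 − 134 = 1772 CE.

1772 CE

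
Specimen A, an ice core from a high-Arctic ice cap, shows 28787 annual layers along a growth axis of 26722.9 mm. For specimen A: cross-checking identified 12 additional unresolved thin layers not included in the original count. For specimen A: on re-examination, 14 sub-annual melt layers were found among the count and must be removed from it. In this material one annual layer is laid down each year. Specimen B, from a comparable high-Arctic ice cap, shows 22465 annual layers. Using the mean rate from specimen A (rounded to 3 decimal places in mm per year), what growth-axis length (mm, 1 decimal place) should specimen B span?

20847.5 mm

Specimen A: adjusted count: 28787 − 14 + 12 = 28785 annual layers.
A: Extension rate ≈ 26722.9 / 28785 = 0.928 mm per year.
B's length ≈ 0.928 × 22465 = 20847.5 mm.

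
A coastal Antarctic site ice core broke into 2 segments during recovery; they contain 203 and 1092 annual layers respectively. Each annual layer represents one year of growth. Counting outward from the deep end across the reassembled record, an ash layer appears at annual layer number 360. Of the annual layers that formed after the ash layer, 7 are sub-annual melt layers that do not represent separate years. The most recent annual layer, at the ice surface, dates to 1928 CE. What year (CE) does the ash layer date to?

Total annual layers = 203 + 1092 = 1295.
The ash layer sits at annual layer 360 from the deep end, so 1295 − 360 = 935 annual layers formed after it.
Removing the 7 false annual layers leaves 935 − 7 = 928 true annual layers beyond the ash layer.
The annual layer at the ice surface is 1928 CE, so the ash layer dates to 1928 − 928 = 1000 CE.

1000 CE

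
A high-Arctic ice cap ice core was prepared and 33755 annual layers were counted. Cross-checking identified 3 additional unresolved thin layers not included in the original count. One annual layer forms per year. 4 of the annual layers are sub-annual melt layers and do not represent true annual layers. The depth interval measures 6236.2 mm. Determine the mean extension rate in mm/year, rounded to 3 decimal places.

0.185 mm/year

True annual layer count = 33755 − 4 + 3 = 33754.
Extension rate ≈ 6236.2 / 33754 = 0.185 mm/year.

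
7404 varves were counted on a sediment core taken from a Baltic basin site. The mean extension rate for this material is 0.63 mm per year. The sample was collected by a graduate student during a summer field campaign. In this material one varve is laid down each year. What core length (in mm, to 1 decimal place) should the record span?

7404 years of growth are recorded.
7404 years at 0.63 mm/year gives 0.63 × 7404 = 4664.5 mm.

4664.5 mm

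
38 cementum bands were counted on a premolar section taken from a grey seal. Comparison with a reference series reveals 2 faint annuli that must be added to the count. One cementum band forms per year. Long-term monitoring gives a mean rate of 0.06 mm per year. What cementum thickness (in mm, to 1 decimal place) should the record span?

Correcting the raw count gives 38 + 2 = 40 true cementum bands.
40 years at 0.06 mm/year gives 0.06 × 40 = 2.4 mm.

2.4 mm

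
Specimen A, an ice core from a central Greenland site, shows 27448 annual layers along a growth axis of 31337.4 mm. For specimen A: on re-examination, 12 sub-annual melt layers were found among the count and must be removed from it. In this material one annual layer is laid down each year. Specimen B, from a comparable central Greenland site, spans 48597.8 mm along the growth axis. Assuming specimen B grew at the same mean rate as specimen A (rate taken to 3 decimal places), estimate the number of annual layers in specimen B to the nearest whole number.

Specimen A: correcting the raw count gives 27448 − 12 = 27436 true annual layers.
A: Extension rate ≈ 31337.4 / 27436 = 1.142 mm per year.
B spans 48597.8 / 1.142 = 42554.99 years ≈ 42555 annual layers.

42555 annual layers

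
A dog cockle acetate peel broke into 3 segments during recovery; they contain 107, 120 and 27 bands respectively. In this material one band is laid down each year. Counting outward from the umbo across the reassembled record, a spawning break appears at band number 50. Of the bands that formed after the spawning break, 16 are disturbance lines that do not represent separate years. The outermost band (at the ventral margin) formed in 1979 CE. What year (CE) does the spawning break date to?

1791 CE

Total bands = 107 + 120 + 27 = 254.
254 − 50 = 204 bands lie beyond the spawning break toward the ventral margin.
Excluding 16 false bands: 204 − 16 = 188.
The band at the ventral margin is 1979 CE, so the spawning break dates to 1979 − 188 = 1791 CE.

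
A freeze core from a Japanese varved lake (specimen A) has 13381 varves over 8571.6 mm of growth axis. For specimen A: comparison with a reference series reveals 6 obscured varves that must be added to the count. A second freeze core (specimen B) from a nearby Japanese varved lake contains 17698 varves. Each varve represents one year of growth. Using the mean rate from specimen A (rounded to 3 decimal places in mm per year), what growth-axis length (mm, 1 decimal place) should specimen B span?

11326.7 mm

Specimen A: adjusted count: 13381 + 6 = 13387 varves.
A: 8571.6 mm over 13387 years gives 8571.6 / 13387 ≈ 0.640 mm per year.
For B, 0.640 mm/year × 17698 years = 11326.7 mm.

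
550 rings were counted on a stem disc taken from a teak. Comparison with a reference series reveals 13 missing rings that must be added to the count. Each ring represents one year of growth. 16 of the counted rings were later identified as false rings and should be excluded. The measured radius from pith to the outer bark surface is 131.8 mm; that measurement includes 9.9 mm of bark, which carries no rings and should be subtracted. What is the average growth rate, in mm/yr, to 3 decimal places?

After corrections the count is 550 − 16 + 13 = 547 rings.
Removing the 9.9 mm offcut leaves 131.8 − 9.9 = 121.9 mm.
121.9 mm over 547 years gives 121.9 / 547 ≈ 0.223 mm/yr.

0.223 mm/yr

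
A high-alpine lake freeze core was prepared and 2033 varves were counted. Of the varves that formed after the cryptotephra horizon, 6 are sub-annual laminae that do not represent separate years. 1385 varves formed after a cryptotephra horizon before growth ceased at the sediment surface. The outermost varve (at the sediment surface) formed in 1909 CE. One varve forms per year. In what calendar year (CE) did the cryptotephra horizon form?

There are 1385 varves younger than the cryptotephra horizon.
Excluding 6 false varves: 1385 − 6 = 1379.
Counting back 1379 years from 1909 CE places the cryptotephra horizon in 1909 − 1379 = 530 CE.

530 CE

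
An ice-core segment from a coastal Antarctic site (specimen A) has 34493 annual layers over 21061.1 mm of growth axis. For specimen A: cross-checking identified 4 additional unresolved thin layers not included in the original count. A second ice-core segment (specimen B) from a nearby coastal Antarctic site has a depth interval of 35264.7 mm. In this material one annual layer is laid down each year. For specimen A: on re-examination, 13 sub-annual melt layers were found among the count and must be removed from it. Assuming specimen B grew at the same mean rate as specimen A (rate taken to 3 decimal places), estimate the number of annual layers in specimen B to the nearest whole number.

Specimen A: true annual layer count = 34493 − 13 + 4 = 34484.
A: 21061.1 mm over 34484 years gives 21061.1 / 34484 ≈ 0.611 mm/yr.
Specimen B: 35264.7 mm / 0.611 mm per year = 57716.37 years ≈ 57716 annual layers.

57716 annual layers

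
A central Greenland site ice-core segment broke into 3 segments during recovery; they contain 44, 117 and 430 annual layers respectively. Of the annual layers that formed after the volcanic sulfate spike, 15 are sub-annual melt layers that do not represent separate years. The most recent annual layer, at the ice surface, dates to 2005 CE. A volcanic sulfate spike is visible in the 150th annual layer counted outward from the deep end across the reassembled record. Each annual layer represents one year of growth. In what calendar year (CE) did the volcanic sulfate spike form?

Total annual layers = 44 + 117 + 430 = 591.
The volcanic sulfate spike sits at annual layer 150 from the deep end, so 591 − 150 = 441 annual layers formed after it.
Removing the 15 false annual layers leaves 441 − 15 = 426 true annual layers beyond the volcanic sulfate spike.
2005 − 426 = 1579 CE.

1579 CE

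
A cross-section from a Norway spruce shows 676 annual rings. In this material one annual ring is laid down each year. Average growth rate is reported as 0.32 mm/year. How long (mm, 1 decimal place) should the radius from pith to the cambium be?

216.3 mm

The record spans 676 years at 0.32 mm per year.
Length ≈ 0.32 × 676 = 216.3 mm.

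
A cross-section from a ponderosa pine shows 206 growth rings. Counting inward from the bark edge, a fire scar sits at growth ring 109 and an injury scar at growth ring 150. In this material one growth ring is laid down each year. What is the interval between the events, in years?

41 years

Separation: 150 − 109 = 41 growth rings.
At one growth ring per year, 41 years elapsed between them.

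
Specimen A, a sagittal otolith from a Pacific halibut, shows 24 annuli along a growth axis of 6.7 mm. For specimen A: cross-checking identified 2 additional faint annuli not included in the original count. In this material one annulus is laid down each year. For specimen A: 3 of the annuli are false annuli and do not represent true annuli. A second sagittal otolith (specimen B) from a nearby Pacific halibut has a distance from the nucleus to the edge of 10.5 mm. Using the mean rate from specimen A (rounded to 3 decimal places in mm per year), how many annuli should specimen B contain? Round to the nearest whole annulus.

Specimen A: adjusted count: 24 − 3 + 2 = 23 annuli.
A: 6.7 mm over 23 years gives 6.7 / 23 ≈ 0.291 mm/year.
Specimen B: 10.5 mm / 0.291 mm per year = 36.08 years ≈ 36 annuli.

36 annuli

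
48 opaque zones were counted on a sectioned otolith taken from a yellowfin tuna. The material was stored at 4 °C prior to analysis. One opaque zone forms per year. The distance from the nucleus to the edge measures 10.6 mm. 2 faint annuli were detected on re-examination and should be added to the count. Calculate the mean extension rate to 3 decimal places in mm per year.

0.212 mm per year

Adjusted count: 48 + 2 = 50 opaque zones.
10.6 mm over 50 years gives 10.6 / 50 ≈ 0.212 mm per year.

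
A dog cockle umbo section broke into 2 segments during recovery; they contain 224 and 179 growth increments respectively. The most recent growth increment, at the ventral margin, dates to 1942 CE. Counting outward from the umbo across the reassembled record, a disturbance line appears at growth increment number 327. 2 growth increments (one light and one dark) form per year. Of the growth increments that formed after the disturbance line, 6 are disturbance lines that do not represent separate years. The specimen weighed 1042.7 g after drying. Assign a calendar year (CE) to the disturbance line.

Total growth increments = 224 + 179 = 403.
The disturbance line sits at growth increment 327 from the umbo, so 403 − 327 = 76 growth increments formed after it.
Removing the 6 false growth increments leaves 76 − 6 = 70 true growth increments beyond the disturbance line.
With 2 growth increments per year, 70 / 2 = 35 years.
The growth increment at the ventral margin is 1942 CE, so the disturbance line dates to 1942 − 35 = 1907 CE.

1907 CE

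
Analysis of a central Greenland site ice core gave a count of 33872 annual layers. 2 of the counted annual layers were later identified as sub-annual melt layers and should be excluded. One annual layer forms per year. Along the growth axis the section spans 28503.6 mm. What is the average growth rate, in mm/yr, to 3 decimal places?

0.842 mm/yr

Correcting the raw count gives 33872 − 2 = 33870 true annual layers.
Extension rate ≈ 28503.6 / 33870 = 0.842 mm/yr.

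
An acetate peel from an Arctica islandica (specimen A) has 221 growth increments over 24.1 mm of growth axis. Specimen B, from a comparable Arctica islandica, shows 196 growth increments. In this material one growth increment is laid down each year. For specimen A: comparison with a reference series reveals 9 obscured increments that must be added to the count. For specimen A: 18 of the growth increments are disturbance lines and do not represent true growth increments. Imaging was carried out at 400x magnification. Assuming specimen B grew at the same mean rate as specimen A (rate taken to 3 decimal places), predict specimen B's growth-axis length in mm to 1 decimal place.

Specimen A: adjusted count: 221 − 18 + 9 = 212 growth increments.
A: Extension rate ≈ 24.1 / 212 = 0.114 mm/year.
For B, 0.114 mm/year × 196 years = 22.3 mm.

22.3 mm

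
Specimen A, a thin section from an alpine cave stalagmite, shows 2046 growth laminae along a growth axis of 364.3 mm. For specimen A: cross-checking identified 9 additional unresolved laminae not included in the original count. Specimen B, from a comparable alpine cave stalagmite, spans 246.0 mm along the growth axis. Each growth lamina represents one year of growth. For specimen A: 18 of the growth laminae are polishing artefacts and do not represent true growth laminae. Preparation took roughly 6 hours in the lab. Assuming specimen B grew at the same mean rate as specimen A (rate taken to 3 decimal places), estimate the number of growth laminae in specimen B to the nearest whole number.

Specimen A: correcting the raw count gives 2046 − 18 + 9 = 2037 true growth laminae.
A: 364.3 mm over 2037 years gives 364.3 / 2037 ≈ 0.179 mm/year.
For B, 246.0 / 0.179 = 1374.30 years ≈ 1374 growth laminae.

1374 growth laminae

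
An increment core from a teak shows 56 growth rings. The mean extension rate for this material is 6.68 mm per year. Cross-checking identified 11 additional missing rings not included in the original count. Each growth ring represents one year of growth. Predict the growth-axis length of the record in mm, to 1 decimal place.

447.6 mm

Correcting the raw count gives 56 + 11 = 67 true growth rings.
Length ≈ 6.68 × 67 = 447.6 mm.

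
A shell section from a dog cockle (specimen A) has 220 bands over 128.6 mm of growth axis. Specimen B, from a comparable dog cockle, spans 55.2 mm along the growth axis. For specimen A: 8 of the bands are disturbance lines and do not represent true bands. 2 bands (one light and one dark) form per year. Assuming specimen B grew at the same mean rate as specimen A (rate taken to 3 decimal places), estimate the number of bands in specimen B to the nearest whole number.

Specimen A: after corrections the count is 220 − 8 = 212 bands.
Specimen A: 212 bands at 2 per year is 212 / 2 = 106 years.
A: Extension rate ≈ 128.6 / 106 = 1.213 mm per year.
Specimen B: 55.2 mm / 1.213 mm per year = 45.51 years; at 2 bands per year that is 45.51 × 2 ≈ 91 bands.

91 bands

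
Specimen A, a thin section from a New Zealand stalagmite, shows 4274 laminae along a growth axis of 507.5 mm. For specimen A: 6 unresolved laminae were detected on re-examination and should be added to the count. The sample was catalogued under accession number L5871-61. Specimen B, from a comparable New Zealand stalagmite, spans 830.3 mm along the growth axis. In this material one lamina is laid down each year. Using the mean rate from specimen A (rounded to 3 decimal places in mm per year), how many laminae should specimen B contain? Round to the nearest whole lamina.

Specimen A: adjusted count: 4274 + 6 = 4280 laminae.
A: Mean rate = 507.5 mm / 4280 years ≈ 0.119 mm/year.
B spans 830.3 / 0.119 = 6977.31 years ≈ 6977 laminae.

6977 laminae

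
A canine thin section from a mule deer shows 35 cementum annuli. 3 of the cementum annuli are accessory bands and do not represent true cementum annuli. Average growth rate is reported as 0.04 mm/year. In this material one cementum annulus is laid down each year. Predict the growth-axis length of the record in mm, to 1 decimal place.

True cementum annulus count = 35 − 3 = 32.
Predicted length = 0.04 mm/year × 32 years = 1.3 mm.

1.3 mm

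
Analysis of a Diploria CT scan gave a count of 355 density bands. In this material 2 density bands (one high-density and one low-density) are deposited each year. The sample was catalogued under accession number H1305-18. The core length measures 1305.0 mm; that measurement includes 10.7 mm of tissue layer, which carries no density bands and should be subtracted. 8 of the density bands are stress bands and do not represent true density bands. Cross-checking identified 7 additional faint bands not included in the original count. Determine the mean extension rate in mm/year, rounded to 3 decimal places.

Adjusted count: 355 − 8 + 7 = 354 density bands.
354 density bands at 2 per year is 354 / 2 = 177 years.
Net length = 1305.0 − 10.7 = 1294.3 mm.
Extension rate ≈ 1294.3 / 177 = 7.312 mm/year.

7.312 mm/year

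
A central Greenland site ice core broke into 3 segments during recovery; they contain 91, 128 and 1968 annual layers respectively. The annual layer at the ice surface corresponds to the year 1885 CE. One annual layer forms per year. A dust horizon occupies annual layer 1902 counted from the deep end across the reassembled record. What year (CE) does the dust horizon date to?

1600 CE

Total annual layers = 91 + 128 + 1968 = 2187.
The dust horizon sits at annual layer 1902 from the deep end, so 2187 − 1902 = 285 annual layers formed after it.
The annual layer at the ice surface is 1885 CE, so the dust horizon dates to 1885 − 285 = 1600 CE.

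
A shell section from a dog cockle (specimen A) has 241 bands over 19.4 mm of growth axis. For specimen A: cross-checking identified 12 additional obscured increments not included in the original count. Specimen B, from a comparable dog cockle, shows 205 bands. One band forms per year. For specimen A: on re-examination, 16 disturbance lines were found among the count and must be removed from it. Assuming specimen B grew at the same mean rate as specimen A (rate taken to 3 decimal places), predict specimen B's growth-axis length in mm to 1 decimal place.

16.8 mm

Specimen A: adjusted count: 241 − 16 + 12 = 237 bands.
A: 19.4 mm over 237 years gives 19.4 / 237 ≈ 0.082 mm/yr.
Length of B = 0.082 × 205 = 16.8 mm.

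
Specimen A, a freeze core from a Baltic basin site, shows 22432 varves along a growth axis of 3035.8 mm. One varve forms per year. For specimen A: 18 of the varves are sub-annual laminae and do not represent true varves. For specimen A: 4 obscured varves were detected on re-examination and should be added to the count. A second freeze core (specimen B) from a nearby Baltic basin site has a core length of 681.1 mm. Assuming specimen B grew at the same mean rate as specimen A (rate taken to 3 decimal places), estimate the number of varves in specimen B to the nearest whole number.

Specimen A: adjusted count: 22432 − 18 + 4 = 22418 varves.
A: 3035.8 mm over 22418 years gives 3035.8 / 22418 ≈ 0.135 mm per year.
Specimen B: 681.1 mm / 0.135 mm per year = 5045.19 years ≈ 5045 varves.

5045 varves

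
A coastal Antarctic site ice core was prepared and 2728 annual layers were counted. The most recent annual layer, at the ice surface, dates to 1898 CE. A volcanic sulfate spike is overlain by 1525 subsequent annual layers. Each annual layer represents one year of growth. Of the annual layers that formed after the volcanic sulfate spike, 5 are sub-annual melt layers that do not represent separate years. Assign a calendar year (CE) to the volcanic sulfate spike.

378 CE

1525 annual layers formed after the volcanic sulfate spike.
1525 − 5 false = 1520 true annual layers after the volcanic sulfate spike.
1898 − 1520 = 378 CE.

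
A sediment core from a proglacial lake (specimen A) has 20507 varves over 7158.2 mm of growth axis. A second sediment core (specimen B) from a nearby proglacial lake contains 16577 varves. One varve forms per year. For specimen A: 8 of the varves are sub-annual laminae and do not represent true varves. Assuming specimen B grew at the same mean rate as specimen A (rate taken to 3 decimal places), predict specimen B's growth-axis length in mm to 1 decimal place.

Specimen A: correcting the raw count gives 20507 − 8 = 20499 true varves.
A: Extension rate ≈ 7158.2 / 20499 = 0.349 mm per year.
For B, 0.349 mm/year × 16577 years = 5785.4 mm.

5785.4 mm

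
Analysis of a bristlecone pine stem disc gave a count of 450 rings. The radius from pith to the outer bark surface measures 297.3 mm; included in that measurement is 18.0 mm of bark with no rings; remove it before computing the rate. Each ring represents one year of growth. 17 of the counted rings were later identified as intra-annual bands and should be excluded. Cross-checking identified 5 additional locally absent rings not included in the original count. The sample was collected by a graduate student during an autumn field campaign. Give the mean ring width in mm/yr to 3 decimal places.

Adjusted count: 450 − 17 + 5 = 438 rings.
Removing the 18.0 mm offcut leaves 297.3 − 18.0 = 279.3 mm.
Extension rate ≈ 279.3 / 438 = 0.638 mm/yr.

0.638 mm/yr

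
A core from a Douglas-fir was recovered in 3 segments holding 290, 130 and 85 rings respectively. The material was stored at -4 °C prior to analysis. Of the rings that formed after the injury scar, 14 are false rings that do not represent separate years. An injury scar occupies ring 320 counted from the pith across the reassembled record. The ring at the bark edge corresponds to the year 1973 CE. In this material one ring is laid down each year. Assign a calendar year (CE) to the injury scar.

1802 CE

Total rings = 290 + 130 + 85 = 505.
505 − 320 = 185 rings lie beyond the injury scar toward the bark edge.
185 − 14 false = 171 true rings after the injury scar.
The ring at the bark edge is 1973 CE, so the injury scar dates to 1973 − 171 = 1802 CE.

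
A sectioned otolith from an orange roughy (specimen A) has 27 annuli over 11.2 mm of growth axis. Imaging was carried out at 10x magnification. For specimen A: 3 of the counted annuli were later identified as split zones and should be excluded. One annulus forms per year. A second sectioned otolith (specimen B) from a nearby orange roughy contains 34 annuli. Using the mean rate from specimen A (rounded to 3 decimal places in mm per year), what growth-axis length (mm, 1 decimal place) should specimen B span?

Specimen A: after corrections the count is 27 − 3 = 24 annuli.
A: Mean rate = 11.2 mm / 24 years ≈ 0.467 mm per year.
B's length ≈ 0.467 × 34 = 15.9 mm.

15.9 mm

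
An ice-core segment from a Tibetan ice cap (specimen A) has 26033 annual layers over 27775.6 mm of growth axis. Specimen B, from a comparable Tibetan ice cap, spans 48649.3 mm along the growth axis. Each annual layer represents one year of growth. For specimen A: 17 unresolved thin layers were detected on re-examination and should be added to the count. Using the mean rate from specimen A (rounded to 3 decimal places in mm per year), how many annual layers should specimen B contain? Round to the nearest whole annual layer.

Specimen A: correcting the raw count gives 26033 + 17 = 26050 true annual layers.
A: Mean rate = 27775.6 mm / 26050 years ≈ 1.066 mm per year.
For B, 48649.3 / 1.066 = 45637.24 years ≈ 45637 annual layers.

45637 annual layers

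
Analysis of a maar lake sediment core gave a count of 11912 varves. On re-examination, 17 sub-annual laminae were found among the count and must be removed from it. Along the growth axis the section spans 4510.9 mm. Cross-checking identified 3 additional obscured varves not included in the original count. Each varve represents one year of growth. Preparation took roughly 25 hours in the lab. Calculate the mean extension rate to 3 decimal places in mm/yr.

0.379 mm/yr

After corrections the count is 11912 − 17 + 3 = 11898 varves.
4510.9 mm over 11898 years gives 4510.9 / 11898 ≈ 0.379 mm/yr.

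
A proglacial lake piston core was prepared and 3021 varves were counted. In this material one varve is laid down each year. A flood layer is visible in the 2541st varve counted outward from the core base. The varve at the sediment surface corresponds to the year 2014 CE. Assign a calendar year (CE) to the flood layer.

1534 CE

3021 − 2541 = 480 varves lie beyond the flood layer toward the sediment surface.
2014 − 480 = 1534 CE.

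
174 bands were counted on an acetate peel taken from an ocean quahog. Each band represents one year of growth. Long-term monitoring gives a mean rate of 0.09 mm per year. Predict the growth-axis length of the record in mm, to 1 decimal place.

15.7 mm

The record spans 174 years at 0.09 mm per year.
Predicted length = 0.09 mm/year × 174 years = 15.7 mm.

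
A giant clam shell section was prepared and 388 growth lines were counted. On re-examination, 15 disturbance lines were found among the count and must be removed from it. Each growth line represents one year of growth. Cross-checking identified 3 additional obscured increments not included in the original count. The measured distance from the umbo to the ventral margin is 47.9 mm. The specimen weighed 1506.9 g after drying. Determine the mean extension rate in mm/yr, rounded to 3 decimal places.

Correcting the raw count gives 388 − 15 + 3 = 376 true growth lines.
47.9 mm over 376 years gives 47.9 / 376 ≈ 0.127 mm/yr.

0.127 mm/yr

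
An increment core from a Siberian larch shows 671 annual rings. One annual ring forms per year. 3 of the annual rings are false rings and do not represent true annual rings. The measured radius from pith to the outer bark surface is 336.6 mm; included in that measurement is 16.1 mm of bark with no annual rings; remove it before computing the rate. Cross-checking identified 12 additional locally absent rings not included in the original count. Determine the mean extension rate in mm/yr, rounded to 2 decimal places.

0.47 mm/yr

After corrections the count is 671 − 3 + 12 = 680 annual rings.
Net length = 336.6 − 16.1 = 320.5 mm.
Mean rate = 320.5 mm / 680 years ≈ 0.47 mm/yr.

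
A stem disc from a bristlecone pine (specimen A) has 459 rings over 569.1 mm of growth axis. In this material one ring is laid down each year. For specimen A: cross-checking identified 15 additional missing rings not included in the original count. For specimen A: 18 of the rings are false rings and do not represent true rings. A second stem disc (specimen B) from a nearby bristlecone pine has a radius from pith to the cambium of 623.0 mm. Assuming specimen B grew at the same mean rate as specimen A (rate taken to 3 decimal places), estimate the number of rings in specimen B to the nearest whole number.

499 rings

Specimen A: correcting the raw count gives 459 − 18 + 15 = 456 true rings.
A: 569.1 mm over 456 years gives 569.1 / 456 ≈ 1.248 mm/yr.
B spans 623.0 / 1.248 = 499.20 years ≈ 499 rings.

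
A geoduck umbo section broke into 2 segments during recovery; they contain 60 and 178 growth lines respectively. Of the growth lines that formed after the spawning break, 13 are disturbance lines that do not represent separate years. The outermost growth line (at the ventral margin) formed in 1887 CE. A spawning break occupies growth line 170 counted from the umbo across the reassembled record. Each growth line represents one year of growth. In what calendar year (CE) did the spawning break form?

1832 CE

Total growth lines = 60 + 178 = 238.
The spawning break sits at growth line 170 from the umbo, so 238 − 170 = 68 growth lines formed after it.
68 − 13 false = 55 true growth lines after the spawning break.
Counting back 55 years from 1887 CE places the spawning break in 1887 − 55 = 1832 CE.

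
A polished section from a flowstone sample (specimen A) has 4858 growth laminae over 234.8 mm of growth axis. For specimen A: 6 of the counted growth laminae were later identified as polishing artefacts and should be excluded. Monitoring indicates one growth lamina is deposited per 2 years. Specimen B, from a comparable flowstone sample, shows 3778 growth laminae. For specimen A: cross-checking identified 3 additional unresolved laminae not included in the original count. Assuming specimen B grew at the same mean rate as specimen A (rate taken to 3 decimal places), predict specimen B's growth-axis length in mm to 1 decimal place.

Specimen A: adjusted count: 4858 − 6 + 3 = 4855 growth laminae.
Specimen A: multiplying by 2 years per growth lamina: 4855 × 2 = 9710 years.
A: Mean rate = 234.8 mm / 9710 years ≈ 0.024 mm/year.
Specimen B: multiplying by 2 years per growth lamina: 3778 × 2 = 7556 years. For B, 0.024 mm/year × 7556 years = 181.3 mm.

181.3 mm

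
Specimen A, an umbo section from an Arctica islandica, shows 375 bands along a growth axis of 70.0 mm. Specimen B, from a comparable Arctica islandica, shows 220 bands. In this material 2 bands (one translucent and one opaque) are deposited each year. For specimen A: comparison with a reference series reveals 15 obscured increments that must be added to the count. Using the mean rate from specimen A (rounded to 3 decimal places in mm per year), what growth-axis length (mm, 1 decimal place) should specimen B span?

Specimen A: after corrections the count is 375 + 15 = 390 bands.
Specimen A: 390 bands at 2 per year is 390 / 2 = 195 years.
A: Extension rate ≈ 70.0 / 195 = 0.359 mm per year.
Specimen B: 220 bands at 2 per year is 220 / 2 = 110 years. Length of B = 0.359 × 110 = 39.5 mm.

39.5 mm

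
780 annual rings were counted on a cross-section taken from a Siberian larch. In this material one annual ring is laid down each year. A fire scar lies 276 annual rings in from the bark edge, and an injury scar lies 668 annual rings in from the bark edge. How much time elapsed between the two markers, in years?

392 years

Separation: 668 − 276 = 392 annual rings.
That is 392 years at one annual ring per year.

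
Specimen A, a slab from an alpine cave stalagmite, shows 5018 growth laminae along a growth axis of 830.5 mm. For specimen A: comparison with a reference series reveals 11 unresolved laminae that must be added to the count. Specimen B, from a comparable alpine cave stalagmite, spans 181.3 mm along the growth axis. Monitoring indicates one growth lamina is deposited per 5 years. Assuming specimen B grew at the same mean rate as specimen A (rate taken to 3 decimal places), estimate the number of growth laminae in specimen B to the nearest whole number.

1099 growth laminae

Specimen A: adjusted count: 5018 + 11 = 5029 growth laminae.
Specimen A: 5029 growth laminae at 5 years each span 5029 × 5 = 25145 years.
A: 830.5 mm over 25145 years gives 830.5 / 25145 ≈ 0.033 mm per year.
B spans 181.3 / 0.033 = 5493.94 years; at 5 years per growth lamina that is 5493.94 / 5 ≈ 1099 growth laminae.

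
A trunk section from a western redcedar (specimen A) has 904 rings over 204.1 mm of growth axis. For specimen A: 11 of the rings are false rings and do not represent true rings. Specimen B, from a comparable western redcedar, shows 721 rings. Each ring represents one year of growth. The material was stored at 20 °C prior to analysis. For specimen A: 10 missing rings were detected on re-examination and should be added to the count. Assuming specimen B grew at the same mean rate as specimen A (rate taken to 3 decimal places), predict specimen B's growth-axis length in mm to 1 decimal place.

162.9 mm

Specimen A: correcting the raw count gives 904 − 11 + 10 = 903 true rings.
A: Mean rate = 204.1 mm / 903 years ≈ 0.226 mm/yr.
Length of B = 0.226 × 721 = 162.9 mm.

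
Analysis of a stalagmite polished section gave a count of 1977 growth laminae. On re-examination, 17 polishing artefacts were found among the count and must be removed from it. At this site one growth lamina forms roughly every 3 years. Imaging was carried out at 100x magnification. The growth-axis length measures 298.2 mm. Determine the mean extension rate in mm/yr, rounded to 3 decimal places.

After corrections the count is 1977 − 17 = 1960 growth laminae.
Multiplying by 3 years per growth lamina: 1960 × 3 = 5880 years.
298.2 mm over 5880 years gives 298.2 / 5880 ≈ 0.051 mm/yr.

0.051 mm/yr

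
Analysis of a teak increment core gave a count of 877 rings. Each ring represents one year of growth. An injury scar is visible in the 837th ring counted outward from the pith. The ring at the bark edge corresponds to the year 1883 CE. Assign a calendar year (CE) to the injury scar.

The injury scar sits at ring 837 from the pith, so 877 − 837 = 40 rings formed after it.
1883 − 40 = 1843 CE.

1843 CE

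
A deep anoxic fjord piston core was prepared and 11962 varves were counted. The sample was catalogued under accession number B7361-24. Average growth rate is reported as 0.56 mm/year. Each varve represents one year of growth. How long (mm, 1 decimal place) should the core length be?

The record spans 11962 years at 0.56 mm per year.
11962 years at 0.56 mm/year gives 0.56 × 11962 = 6698.7 mm.

6698.7 mm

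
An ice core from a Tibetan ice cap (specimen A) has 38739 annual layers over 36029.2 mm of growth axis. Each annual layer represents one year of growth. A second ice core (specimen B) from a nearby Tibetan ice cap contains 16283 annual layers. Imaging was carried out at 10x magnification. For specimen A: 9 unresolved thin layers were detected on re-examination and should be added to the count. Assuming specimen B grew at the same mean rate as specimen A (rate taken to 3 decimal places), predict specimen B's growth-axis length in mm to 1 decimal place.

15143.2 mm

Specimen A: adjusted count: 38739 + 9 = 38748 annual layers.
A: Extension rate ≈ 36029.2 / 38748 = 0.930 mm/yr.
Length of B = 0.930 × 16283 = 15143.2 mm.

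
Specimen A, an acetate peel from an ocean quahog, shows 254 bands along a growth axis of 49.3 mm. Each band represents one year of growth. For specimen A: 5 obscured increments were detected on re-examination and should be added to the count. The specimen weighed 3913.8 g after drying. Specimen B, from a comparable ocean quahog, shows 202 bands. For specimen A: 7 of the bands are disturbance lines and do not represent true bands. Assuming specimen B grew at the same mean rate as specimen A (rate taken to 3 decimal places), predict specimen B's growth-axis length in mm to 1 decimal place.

Specimen A: true band count = 254 − 7 + 5 = 252.
A: 49.3 mm over 252 years gives 49.3 / 252 ≈ 0.196 mm/yr.
For B, 0.196 mm/year × 202 years = 39.6 mm.

39.6 mm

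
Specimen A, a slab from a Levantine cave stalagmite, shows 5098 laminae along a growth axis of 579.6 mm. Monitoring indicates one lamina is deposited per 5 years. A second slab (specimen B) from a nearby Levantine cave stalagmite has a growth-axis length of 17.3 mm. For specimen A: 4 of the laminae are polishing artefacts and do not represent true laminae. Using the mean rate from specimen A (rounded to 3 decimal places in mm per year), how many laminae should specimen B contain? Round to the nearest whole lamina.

150 laminae

Specimen A: after corrections the count is 5098 − 4 = 5094 laminae.
Specimen A: 5094 laminae at 5 years each span 5094 × 5 = 25470 years.
A: Extension rate ≈ 579.6 / 25470 = 0.023 mm/yr.
For B, 17.3 / 0.023 = 752.17 years; at 5 years per lamina that is 752.17 / 5 ≈ 150 laminae.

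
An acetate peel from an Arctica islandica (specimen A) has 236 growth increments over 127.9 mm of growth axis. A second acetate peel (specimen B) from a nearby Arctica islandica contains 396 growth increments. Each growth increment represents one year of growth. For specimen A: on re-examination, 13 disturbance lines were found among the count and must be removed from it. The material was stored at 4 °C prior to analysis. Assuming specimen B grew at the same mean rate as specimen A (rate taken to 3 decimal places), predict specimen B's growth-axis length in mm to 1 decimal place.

Specimen A: adjusted count: 236 − 13 = 223 growth increments.
A: Extension rate ≈ 127.9 / 223 = 0.574 mm/year.
B's length ≈ 0.574 × 396 = 227.3 mm.

227.3 mm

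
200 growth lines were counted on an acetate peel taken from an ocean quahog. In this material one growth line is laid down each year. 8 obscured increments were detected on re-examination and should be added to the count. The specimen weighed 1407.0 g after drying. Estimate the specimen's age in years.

Correcting the raw count gives 200 + 8 = 208 true growth lines.
At one growth line per year, that is 208 years.

208 years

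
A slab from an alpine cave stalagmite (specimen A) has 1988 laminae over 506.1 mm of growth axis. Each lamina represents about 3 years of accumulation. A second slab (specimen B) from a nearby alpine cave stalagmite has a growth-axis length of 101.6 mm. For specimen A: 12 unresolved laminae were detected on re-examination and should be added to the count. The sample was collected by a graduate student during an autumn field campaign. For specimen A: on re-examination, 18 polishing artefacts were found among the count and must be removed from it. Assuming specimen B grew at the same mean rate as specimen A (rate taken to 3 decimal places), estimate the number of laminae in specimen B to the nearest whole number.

398 laminae

Specimen A: adjusted count: 1988 − 18 + 12 = 1982 laminae.
Specimen A: 1982 laminae at 3 years each span 1982 × 3 = 5946 years.
A: 506.1 mm over 5946 years gives 506.1 / 5946 ≈ 0.085 mm per year.
B spans 101.6 / 0.085 = 1195.29 years; at 3 years per lamina that is 1195.29 / 3 ≈ 398 laminae.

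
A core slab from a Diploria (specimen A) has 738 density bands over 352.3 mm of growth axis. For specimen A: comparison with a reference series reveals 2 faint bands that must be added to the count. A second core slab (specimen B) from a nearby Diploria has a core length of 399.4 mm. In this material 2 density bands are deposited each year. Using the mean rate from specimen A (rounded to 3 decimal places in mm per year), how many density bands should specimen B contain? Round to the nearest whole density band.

839 density bands

Specimen A: true density band count = 738 + 2 = 740.
Specimen A: 740 density bands at 2 per year is 740 / 2 = 370 years.
A: Mean rate = 352.3 mm / 370 years ≈ 0.952 mm/year.
B spans 399.4 / 0.952 = 419.54 years; at 2 density bands per year that is 419.54 × 2 ≈ 839 density bands.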